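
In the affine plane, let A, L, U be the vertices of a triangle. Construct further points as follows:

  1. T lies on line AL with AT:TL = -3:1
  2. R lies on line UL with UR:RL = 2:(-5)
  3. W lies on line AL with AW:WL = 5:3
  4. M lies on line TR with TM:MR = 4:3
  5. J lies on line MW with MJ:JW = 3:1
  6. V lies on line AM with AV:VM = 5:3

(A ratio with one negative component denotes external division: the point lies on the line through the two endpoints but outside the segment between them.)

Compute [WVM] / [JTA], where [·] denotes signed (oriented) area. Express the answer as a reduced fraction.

[WVM]:[JTA] = 5/8

Choose coordinates A = (0, 0), L = (1, 0), U = (0, 1).
1. T lies on line AL with AT:TL = -3:1 ⇒ T = (3/2, 0)
2. R lies on line UL with UR:RL = 2:(-5) ⇒ R = (-2/3, 5/3)
3. W lies on line AL with AW:WL = 5:3 ⇒ W = (5/8, 0)
4. M lies on line TR with TM:MR = 4:3 ⇒ M = (11/42, 20/21)
5. J lies on line MW with MJ:JW = 3:1 ⇒ J = (359/672, 5/21)
6. V lies on line AM with AV:VM = 5:3 ⇒ V = (55/336, 25/42)
2·[WVM] = -25/112, 2·[JTA] = -5/14
[WVM]:[JTA] = -25/112:-5/14 = 5/8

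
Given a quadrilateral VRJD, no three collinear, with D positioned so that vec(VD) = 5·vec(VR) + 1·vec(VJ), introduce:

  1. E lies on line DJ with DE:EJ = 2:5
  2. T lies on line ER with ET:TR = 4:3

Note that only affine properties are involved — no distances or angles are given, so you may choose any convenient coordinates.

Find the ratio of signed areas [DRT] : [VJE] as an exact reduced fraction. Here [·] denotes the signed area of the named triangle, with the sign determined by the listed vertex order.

[DRT]:[VJE] = 6/35

Choose coordinates V = (0, 0), R = (1, 0), J = (0, 1), D = (5, 1).
1. E lies on line DJ with DE:EJ = 2:5 ⇒ E = (25/7, 1)
2. T lies on line ER with ET:TR = 4:3 ⇒ T = (103/49, 3/7)
2·[DRT] = -30/49, 2·[VJE] = -25/7
[DRT]:[VJE] = -30/49:-25/7 = 6/35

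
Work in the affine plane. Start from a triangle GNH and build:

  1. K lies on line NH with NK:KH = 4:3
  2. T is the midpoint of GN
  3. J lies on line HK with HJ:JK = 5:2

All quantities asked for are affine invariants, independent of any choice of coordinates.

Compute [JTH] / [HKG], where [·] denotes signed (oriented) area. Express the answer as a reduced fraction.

Assign G = (0, 0), N = (1, 0), H = (0, 1) — the answer is frame-independent, so this choice is without loss of generality.
1. K lies on line NH with NK:KH = 4:3 ⇒ K = (3/7, 4/7)
2. T is the midpoint of GN ⇒ T = (1/2, 0)
3. J lies on line HK with HJ:JK = 5:2 ⇒ J = (15/49, 34/49)
2·[JTH] = -15/98, 2·[HKG] = -3/7
[JTH]:[HKG] = -15/98:-3/7 = 5/14

[JTH]:[HKG] = 5/14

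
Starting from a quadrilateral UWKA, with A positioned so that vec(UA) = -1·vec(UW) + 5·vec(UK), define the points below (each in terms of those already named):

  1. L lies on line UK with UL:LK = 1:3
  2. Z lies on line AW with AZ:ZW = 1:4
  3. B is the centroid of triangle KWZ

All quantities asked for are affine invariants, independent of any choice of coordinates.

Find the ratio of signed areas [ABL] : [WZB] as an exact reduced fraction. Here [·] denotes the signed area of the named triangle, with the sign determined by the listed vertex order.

[ABL]:[WZB] = -41/16

Work in coordinates with U = (0, 0), W = (1, 0), K = (0, 1), A = (-1, 5).
1. L lies on line UK with UL:LK = 1:3 ⇒ L = (0, 1/4)
2. Z lies on line AW with AZ:ZW = 1:4 ⇒ Z = (-3/5, 4)
3. B is the centroid of triangle KWZ ⇒ B = (2/15, 5/3)
2·[ABL] = -41/20, 2·[WZB] = 4/5
[ABL]:[WZB] = -41/20:4/5 = -41/16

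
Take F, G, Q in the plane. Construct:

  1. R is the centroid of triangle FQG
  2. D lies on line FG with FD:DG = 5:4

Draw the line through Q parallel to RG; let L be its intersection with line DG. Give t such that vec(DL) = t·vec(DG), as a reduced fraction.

t = 13/4

Work in coordinates with F = (0, 0), G = (1, 0), Q = (0, 1).
1. R is the centroid of triangle FQG ⇒ R = (1/3, 1/3)
2. D lies on line FG with FD:DG = 5:4 ⇒ D = (5/9, 0)
through Q parallel to RG: direction (2/3, -1/3); meets DG at L = (2, 0)
L = D + t·(G−D) with t = 13/4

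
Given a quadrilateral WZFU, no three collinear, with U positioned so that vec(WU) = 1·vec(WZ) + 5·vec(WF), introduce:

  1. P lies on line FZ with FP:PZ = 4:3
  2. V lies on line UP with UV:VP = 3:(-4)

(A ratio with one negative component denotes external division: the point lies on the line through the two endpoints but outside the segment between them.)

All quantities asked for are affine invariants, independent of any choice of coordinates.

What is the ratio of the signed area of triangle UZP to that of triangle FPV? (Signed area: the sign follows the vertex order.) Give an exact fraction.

Work in coordinates with W = (0, 0), Z = (1, 0), F = (0, 1), U = (1, 5).
1. P lies on line FZ with FP:PZ = 4:3 ⇒ P = (4/7, 3/7)
2. V lies on line UP with UV:VP = 3:(-4) ⇒ V = (16/7, 131/7)
2·[UZP] = -15/7, 2·[FPV] = 80/7
[UZP]:[FPV] = -15/7:80/7 = -3/16

[UZP]:[FPV] = -3/16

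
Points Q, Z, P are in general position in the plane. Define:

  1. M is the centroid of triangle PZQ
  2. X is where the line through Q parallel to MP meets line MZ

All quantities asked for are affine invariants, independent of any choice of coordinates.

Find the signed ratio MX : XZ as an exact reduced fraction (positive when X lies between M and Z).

MX:XZ = -1/2

Choose coordinates Q = (0, 0), Z = (1, 0), P = (0, 1).
1. M is the centroid of triangle PZQ ⇒ M = (1/3, 1/3)
2. X is where the line through Q parallel to MP meets line MZ ⇒ X = (-1/3, 2/3)
X = M + t·(Z−M) with t = -1, so MX:XZ = t:(1−t) = -1:2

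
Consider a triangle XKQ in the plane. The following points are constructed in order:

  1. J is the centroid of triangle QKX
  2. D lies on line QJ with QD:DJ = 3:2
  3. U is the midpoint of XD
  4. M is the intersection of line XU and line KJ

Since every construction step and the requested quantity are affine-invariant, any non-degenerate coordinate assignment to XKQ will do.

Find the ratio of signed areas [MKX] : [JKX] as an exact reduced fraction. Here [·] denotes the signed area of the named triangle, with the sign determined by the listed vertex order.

[MKX]:[JKX] = 9/7

Choose coordinates X = (0, 0), K = (1, 0), Q = (0, 1).
1. J is the centroid of triangle QKX ⇒ J = (1/3, 1/3)
2. D lies on line QJ with QD:DJ = 3:2 ⇒ D = (1/5, 3/5)
3. U is the midpoint of XD ⇒ U = (1/10, 3/10)
4. M is the intersection of line XU and line KJ ⇒ M = (1/7, 3/7)
2·[MKX] = -3/7, 2·[JKX] = -1/3
[MKX]:[JKX] = -3/7:-1/3 = 9/7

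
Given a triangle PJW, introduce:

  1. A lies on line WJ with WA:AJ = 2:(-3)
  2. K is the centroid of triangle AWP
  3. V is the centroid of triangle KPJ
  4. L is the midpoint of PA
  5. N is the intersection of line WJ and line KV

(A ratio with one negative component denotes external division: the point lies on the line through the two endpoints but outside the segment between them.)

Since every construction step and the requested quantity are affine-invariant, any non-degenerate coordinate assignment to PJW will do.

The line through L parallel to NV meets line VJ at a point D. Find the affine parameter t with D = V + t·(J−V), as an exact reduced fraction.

Work in coordinates with P = (0, 0), J = (1, 0), W = (0, 1).
1. A lies on line WJ with WA:AJ = 2:(-3) ⇒ A = (-2, 3)
2. K is the centroid of triangle AWP ⇒ K = (-2/3, 4/3)
3. V is the centroid of triangle KPJ ⇒ V = (1/9, 4/9)
4. L is the midpoint of PA ⇒ L = (-1, 3/2)
5. N is the intersection of line WJ and line KV ⇒ N = (-3, 4)
through L parallel to NV: direction (28/9, -32/9); meets VJ at D = (-2/9, 11/18)
D = V + t·(J−V) with t = -3/8

t = -3/8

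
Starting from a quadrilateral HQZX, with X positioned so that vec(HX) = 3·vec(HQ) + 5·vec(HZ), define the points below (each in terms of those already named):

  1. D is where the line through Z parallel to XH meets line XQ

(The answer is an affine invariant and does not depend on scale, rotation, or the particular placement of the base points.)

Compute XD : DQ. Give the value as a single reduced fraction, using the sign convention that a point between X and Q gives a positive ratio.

XD:DQ = -3/8

Work in coordinates with H = (0, 0), Q = (1, 0), Z = (0, 1), X = (3, 5).
1. D is where the line through Z parallel to XH meets line XQ ⇒ D = (21/5, 8)
D = X + t·(Q−X) with t = -3/5, so XD:DQ = t:(1−t) = -3/5:8/5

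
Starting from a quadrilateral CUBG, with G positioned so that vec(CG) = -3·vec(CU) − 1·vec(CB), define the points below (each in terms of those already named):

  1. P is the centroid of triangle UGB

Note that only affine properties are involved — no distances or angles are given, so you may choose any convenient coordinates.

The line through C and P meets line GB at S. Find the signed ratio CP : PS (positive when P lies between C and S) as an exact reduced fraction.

CP:PS = 4/5

Set C = (0, 0), U = (1, 0), B = (0, 1), G = (-3, -1); any affine frame gives the same invariant.
1. P is the centroid of triangle UGB ⇒ P = (-2/3, 0)
line CP meets GB at S = (-3/2, 0)
P = C + t·(S−C) with t = 4/9, so CP:PS = 4/9:5/9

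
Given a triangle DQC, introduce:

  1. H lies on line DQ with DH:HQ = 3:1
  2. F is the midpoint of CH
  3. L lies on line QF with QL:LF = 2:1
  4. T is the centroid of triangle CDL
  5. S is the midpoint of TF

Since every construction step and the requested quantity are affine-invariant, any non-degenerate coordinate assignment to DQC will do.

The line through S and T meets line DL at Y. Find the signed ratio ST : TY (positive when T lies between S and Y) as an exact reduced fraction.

ST:TY = -1/14

Work in coordinates with D = (0, 0), Q = (1, 0), C = (0, 1).
1. H lies on line DQ with DH:HQ = 3:1 ⇒ H = (3/4, 0)
2. F is the midpoint of CH ⇒ F = (3/8, 1/2)
3. L lies on line QF with QL:LF = 2:1 ⇒ L = (7/12, 1/3)
4. T is the centroid of triangle CDL ⇒ T = (7/36, 4/9)
5. S is the midpoint of TF ⇒ S = (41/144, 17/36)
line ST meets DL at Y = (35/24, 5/6)
T = S + t·(Y−S) with t = -1/13, so ST:TY = -1/13:14/13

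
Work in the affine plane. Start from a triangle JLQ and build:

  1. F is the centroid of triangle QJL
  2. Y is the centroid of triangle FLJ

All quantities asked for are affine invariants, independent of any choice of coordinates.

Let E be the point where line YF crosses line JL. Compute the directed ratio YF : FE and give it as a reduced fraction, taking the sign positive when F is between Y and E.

YF:FE = -2/3

Assign J = (0, 0), L = (1, 0), Q = (0, 1) — the answer is frame-independent, so this choice is without loss of generality.
1. F is the centroid of triangle QJL ⇒ F = (1/3, 1/3)
2. Y is the centroid of triangle FLJ ⇒ Y = (4/9, 1/9)
line YF meets JL at E = (1/2, 0)
F = Y + t·(E−Y) with t = -2, so YF:FE = -2:3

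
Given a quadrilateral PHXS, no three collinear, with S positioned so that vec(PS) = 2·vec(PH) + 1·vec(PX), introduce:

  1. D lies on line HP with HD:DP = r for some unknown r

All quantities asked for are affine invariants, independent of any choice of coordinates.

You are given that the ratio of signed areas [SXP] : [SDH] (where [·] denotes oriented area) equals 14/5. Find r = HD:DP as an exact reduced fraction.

Work in coordinates with P = (0, 0), H = (1, 0), X = (0, 1), S = (2, 1).
1. With HD:DP = r, write λ = r/(r+1) so D = H + λ·(P−H); D is affine-linear in λ
Every point depending on D is an affine combination of D and λ-independent points, so each such coordinate is linear in λ; the λ² term in each signed area is a multiple of (P−H)×(P−H) = 0, so 2·[SXP] and 2·[SDH] are each linear in λ. Evaluating at λ=0 and λ=1:
  2·[SXP] = 2,   2·[SDH] = λ
So [SXP]:[SDH] = (2) / (λ). Setting this equal to 14/5:
  2 = 14/5·(λ)  ⇒  λ = 5/7
Then r = λ/(1−λ) = (5/7)/(2/7) = 5/2. Check: with r = 5/2, D = (2/7, 0) and [SXP]:[SDH] = 14/5 as required.

r = 5/2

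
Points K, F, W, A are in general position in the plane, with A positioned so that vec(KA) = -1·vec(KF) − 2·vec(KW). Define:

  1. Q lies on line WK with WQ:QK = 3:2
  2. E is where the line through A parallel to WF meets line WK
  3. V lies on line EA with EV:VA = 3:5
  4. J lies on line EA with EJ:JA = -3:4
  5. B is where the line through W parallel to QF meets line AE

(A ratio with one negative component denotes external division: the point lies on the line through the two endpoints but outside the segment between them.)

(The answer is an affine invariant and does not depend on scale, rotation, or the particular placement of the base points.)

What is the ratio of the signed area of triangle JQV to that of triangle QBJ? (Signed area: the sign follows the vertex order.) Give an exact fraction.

Work in coordinates with K = (0, 0), F = (1, 0), W = (0, 1), A = (-1, -2).
1. Q lies on line WK with WQ:QK = 3:2 ⇒ Q = (0, 2/5)
2. E is where the line through A parallel to WF meets line WK ⇒ E = (0, -3)
3. V lies on line EA with EV:VA = 3:5 ⇒ V = (-3/8, -21/8)
4. J lies on line EA with EJ:JA = -3:4 ⇒ J = (3, -6)
5. B is where the line through W parallel to QF meets line AE ⇒ B = (-20/3, 11/3)
2·[JQV] = 459/40, 2·[QBJ] = 493/15
[JQV]:[QBJ] = 459/40:493/15 = 81/232

[JQV]:[QBJ] = 81/232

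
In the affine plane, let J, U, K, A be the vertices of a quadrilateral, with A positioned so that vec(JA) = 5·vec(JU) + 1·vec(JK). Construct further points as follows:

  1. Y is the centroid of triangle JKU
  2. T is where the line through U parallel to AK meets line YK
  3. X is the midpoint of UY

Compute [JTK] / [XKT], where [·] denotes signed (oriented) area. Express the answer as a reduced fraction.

[JTK]:[XKT] = 2

Set J = (0, 0), U = (1, 0), K = (0, 1), A = (5, 1); any affine frame gives the same invariant.
1. Y is the centroid of triangle JKU ⇒ Y = (1/3, 1/3)
2. T is where the line through U parallel to AK meets line YK ⇒ T = (1/2, 0)
3. X is the midpoint of UY ⇒ X = (2/3, 1/6)
2·[JTK] = 1/2, 2·[XKT] = 1/4
[JTK]:[XKT] = 1/2:1/4 = 2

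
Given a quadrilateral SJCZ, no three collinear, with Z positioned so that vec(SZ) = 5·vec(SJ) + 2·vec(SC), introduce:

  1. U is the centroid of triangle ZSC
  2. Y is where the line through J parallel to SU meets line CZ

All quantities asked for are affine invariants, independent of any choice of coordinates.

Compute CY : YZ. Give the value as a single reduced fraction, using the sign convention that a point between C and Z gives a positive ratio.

CY:YZ = 4

Assign S = (0, 0), J = (1, 0), C = (0, 1), Z = (5, 2) — the answer is frame-independent, so this choice is without loss of generality.
1. U is the centroid of triangle ZSC ⇒ U = (5/3, 1)
2. Y is where the line through J parallel to SU meets line CZ ⇒ Y = (4, 9/5)
Y = C + t·(Z−C) with t = 4/5, so CY:YZ = t:(1−t) = 4/5:1/5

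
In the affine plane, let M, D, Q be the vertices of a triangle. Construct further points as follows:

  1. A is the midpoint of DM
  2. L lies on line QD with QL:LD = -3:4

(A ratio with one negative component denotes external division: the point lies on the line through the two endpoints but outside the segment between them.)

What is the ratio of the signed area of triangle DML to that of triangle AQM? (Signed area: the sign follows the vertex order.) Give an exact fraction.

Work in coordinates with M = (0, 0), D = (1, 0), Q = (0, 1).
1. A is the midpoint of DM ⇒ A = (1/2, 0)
2. L lies on line QD with QL:LD = -3:4 ⇒ L = (-3, 4)
2·[DML] = -4, 2·[AQM] = 1/2
[DML]:[AQM] = -4:1/2 = -8

[DML]:[AQM] = -8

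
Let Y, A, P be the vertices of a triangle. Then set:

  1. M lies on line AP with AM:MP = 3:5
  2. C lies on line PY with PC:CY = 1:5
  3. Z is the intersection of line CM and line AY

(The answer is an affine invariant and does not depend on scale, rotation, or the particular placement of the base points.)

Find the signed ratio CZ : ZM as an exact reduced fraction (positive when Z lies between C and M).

Assign Y = (0, 0), A = (1, 0), P = (0, 1) — the answer is frame-independent, so this choice is without loss of generality.
1. M lies on line AP with AM:MP = 3:5 ⇒ M = (5/8, 3/8)
2. C lies on line PY with PC:CY = 1:5 ⇒ C = (0, 5/6)
3. Z is the intersection of line CM and line AY ⇒ Z = (25/22, 0)
Z = C + t·(M−C) with t = 20/11, so CZ:ZM = t:(1−t) = 20/11:-9/11

CZ:ZM = -20/9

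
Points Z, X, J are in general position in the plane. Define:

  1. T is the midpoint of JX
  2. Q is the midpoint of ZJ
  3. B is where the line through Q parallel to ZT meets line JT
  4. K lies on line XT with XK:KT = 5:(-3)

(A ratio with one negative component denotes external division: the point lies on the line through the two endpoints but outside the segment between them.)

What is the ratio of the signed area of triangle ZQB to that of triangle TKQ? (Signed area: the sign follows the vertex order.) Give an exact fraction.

Assign Z = (0, 0), X = (1, 0), J = (0, 1) — the answer is frame-independent, so this choice is without loss of generality.
1. T is the midpoint of JX ⇒ T = (1/2, 1/2)
2. Q is the midpoint of ZJ ⇒ Q = (0, 1/2)
3. B is where the line through Q parallel to ZT meets line JT ⇒ B = (1/4, 3/4)
4. K lies on line XT with XK:KT = 5:(-3) ⇒ K = (-1/4, 5/4)
2·[ZQB] = -1/8, 2·[TKQ] = 3/8
[ZQB]:[TKQ] = -1/8:3/8 = -1/3

[ZQB]:[TKQ] = -1/3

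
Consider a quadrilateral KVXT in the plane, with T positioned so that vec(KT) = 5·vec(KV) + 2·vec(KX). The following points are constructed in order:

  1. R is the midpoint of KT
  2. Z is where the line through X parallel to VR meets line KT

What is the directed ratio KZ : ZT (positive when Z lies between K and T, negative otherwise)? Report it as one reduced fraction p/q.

KZ:ZT = -3/7

Assign K = (0, 0), V = (1, 0), X = (0, 1), T = (5, 2) — the answer is frame-independent, so this choice is without loss of generality.
1. R is the midpoint of KT ⇒ R = (5/2, 1)
2. Z is where the line through X parallel to VR meets line KT ⇒ Z = (-15/4, -3/2)
Z = K + t·(T−K) with t = -3/4, so KZ:ZT = t:(1−t) = -3/4:7/4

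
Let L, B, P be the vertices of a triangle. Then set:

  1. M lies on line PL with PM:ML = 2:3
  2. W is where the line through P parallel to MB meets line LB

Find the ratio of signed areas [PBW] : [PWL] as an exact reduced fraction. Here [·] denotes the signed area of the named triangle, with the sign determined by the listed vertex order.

Work in coordinates with L = (0, 0), B = (1, 0), P = (0, 1).
1. M lies on line PL with PM:ML = 2:3 ⇒ M = (0, 3/5)
2. W is where the line through P parallel to MB meets line LB ⇒ W = (5/3, 0)
2·[PBW] = 2/3, 2·[PWL] = -5/3
[PBW]:[PWL] = 2/3:-5/3 = -2/5

[PBW]:[PWL] = -2/5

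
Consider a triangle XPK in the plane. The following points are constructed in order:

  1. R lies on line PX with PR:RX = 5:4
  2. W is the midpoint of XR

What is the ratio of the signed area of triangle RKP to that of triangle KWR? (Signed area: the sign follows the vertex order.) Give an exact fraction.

[RKP]:[KWR] = -5/2

Assign X = (0, 0), P = (1, 0), K = (0, 1) — the answer is frame-independent, so this choice is without loss of generality.
1. R lies on line PX with PR:RX = 5:4 ⇒ R = (4/9, 0)
2. W is the midpoint of XR ⇒ W = (2/9, 0)
2·[RKP] = -5/9, 2·[KWR] = 2/9
[RKP]:[KWR] = -5/9:2/9 = -5/2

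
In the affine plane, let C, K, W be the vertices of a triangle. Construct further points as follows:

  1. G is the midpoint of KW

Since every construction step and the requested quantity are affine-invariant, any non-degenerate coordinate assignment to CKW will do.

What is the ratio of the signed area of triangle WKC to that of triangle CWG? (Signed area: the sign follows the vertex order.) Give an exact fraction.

Set C = (0, 0), K = (1, 0), W = (0, 1); any affine frame gives the same invariant.
1. G is the midpoint of KW ⇒ G = (1/2, 1/2)
2·[WKC] = -1, 2·[CWG] = -1/2
[WKC]:[CWG] = -1:-1/2 = 2

[WKC]:[CWG] = 2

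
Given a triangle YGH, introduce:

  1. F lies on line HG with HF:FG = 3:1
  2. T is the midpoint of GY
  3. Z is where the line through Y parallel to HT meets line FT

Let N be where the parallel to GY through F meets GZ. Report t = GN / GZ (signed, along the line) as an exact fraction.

Assign Y = (0, 0), G = (1, 0), H = (0, 1) — the answer is frame-independent, so this choice is without loss of generality.
1. F lies on line HG with HF:FG = 3:1 ⇒ F = (3/4, 1/4)
2. T is the midpoint of GY ⇒ T = (1/2, 0)
3. Z is where the line through Y parallel to HT meets line FT ⇒ Z = (1/6, -1/3)
through F parallel to GY: direction (-1, 0); meets GZ at N = (13/8, 1/4)
N = G + t·(Z−G) with t = -3/4

t = -3/4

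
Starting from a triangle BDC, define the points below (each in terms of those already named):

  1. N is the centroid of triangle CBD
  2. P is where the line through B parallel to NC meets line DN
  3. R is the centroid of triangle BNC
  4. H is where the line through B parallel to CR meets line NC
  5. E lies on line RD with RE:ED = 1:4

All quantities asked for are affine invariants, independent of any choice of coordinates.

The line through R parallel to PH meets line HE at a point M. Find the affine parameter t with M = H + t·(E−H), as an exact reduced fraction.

Work in coordinates with B = (0, 0), D = (1, 0), C = (0, 1).
1. N is the centroid of triangle CBD ⇒ N = (1/3, 1/3)
2. P is where the line through B parallel to NC meets line DN ⇒ P = (-1/3, 2/3)
3. R is the centroid of triangle BNC ⇒ R = (1/9, 4/9)
4. H is where the line through B parallel to CR meets line NC ⇒ H = (-1/3, 5/3)
5. E lies on line RD with RE:ED = 1:4 ⇒ E = (13/45, 16/45)
through R parallel to PH: direction (0, 1); meets HE at M = (1/9, 46/63)
M = H + t·(E−H) with t = 5/7

t = 5/7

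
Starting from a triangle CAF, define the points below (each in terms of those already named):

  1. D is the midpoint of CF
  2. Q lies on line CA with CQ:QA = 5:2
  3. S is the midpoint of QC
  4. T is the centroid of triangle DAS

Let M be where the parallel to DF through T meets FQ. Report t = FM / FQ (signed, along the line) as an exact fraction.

Choose coordinates C = (0, 0), A = (1, 0), F = (0, 1).
1. D is the midpoint of CF ⇒ D = (0, 1/2)
2. Q lies on line CA with CQ:QA = 5:2 ⇒ Q = (5/7, 0)
3. S is the midpoint of QC ⇒ S = (5/14, 0)
4. T is the centroid of triangle DAS ⇒ T = (19/42, 1/6)
through T parallel to DF: direction (0, 1/2); meets FQ at M = (19/42, 11/30)
M = F + t·(Q−F) with t = 19/30

t = 19/30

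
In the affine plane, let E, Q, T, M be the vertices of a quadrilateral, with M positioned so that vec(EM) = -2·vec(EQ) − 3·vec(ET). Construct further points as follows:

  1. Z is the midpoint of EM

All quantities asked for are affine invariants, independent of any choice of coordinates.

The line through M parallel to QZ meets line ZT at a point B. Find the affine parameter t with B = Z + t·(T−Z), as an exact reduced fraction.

t = -3/7

Work in coordinates with E = (0, 0), Q = (1, 0), T = (0, 1), M = (-2, -3).
1. Z is the midpoint of EM ⇒ Z = (-1, -3/2)
through M parallel to QZ: direction (-2, -3/2); meets ZT at B = (-10/7, -18/7)
B = Z + t·(T−Z) with t = -3/7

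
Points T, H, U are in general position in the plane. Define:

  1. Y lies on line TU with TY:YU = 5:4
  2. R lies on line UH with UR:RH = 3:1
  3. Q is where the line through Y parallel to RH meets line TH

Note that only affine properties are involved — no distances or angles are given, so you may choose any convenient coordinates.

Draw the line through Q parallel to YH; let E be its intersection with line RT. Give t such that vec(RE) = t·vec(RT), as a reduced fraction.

t = 29/54

Choose coordinates T = (0, 0), H = (1, 0), U = (0, 1).
1. Y lies on line TU with TY:YU = 5:4 ⇒ Y = (0, 5/9)
2. R lies on line UH with UR:RH = 3:1 ⇒ R = (3/4, 1/4)
3. Q is where the line through Y parallel to RH meets line TH ⇒ Q = (5/9, 0)
through Q parallel to YH: direction (1, -5/9); meets RT at E = (25/72, 25/216)
E = R + t·(T−R) with t = 29/54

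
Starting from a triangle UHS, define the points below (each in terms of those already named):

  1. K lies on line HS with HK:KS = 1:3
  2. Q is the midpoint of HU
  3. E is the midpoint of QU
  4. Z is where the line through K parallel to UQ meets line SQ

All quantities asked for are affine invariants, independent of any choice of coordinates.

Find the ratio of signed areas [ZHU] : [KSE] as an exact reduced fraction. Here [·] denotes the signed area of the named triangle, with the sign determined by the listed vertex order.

[ZHU]:[KSE] = -4/9

Set U = (0, 0), H = (1, 0), S = (0, 1); any affine frame gives the same invariant.
1. K lies on line HS with HK:KS = 1:3 ⇒ K = (3/4, 1/4)
2. Q is the midpoint of HU ⇒ Q = (1/2, 0)
3. E is the midpoint of QU ⇒ E = (1/4, 0)
4. Z is where the line through K parallel to UQ meets line SQ ⇒ Z = (3/8, 1/4)
2·[ZHU] = -1/4, 2·[KSE] = 9/16
[ZHU]:[KSE] = -1/4:9/16 = -4/9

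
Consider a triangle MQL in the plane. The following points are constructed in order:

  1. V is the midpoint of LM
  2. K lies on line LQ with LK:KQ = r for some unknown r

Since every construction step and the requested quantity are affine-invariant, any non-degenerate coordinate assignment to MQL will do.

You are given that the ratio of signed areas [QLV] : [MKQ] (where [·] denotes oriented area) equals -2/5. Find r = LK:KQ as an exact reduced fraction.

r = -1/5

Choose coordinates M = (0, 0), Q = (1, 0), L = (0, 1).
1. V is the midpoint of LM ⇒ V = (0, 1/2)
2. With LK:KQ = r, write λ = r/(r+1) so K = L + λ·(Q−L); K is affine-linear in λ
Every point depending on K is an affine combination of K and λ-independent points, so each such coordinate is linear in λ; the λ² term in each signed area is a multiple of (Q−L)×(Q−L) = 0, so 2·[QLV] and 2·[MKQ] are each linear in λ. Evaluating at λ=0 and λ=1:
  2·[QLV] = 1/2,   2·[MKQ] = λ − 1
So [QLV]:[MKQ] = (1/2) / (λ − 1). Setting this equal to -2/5:
  1/2 = -2/5·(λ − 1)  ⇒  λ = -1/4
Then r = λ/(1−λ) = (-1/4)/(5/4) = -1/5. Check: with r = -1/5, K = (-1/4, 5/4) and [QLV]:[MKQ] = -2/5 as required.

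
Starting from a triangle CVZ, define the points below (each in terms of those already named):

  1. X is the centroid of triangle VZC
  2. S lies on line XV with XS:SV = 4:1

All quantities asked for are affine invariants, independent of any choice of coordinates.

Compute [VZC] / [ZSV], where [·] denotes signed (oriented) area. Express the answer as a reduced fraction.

Work in coordinates with C = (0, 0), V = (1, 0), Z = (0, 1).
1. X is the centroid of triangle VZC ⇒ X = (1/3, 1/3)
2. S lies on line XV with XS:SV = 4:1 ⇒ S = (13/15, 1/15)
2·[VZC] = 1, 2·[ZSV] = 1/15
[VZC]:[ZSV] = 1:1/15 = 15

[VZC]:[ZSV] = 15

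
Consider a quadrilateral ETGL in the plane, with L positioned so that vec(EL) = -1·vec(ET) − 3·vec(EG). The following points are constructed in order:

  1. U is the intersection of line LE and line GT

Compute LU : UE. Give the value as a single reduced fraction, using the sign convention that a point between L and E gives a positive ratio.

LU:UE = -5

Set E = (0, 0), T = (1, 0), G = (0, 1), L = (-1, -3); any affine frame gives the same invariant.
1. U is the intersection of line LE and line GT ⇒ U = (1/4, 3/4)
U = L + t·(E−L) with t = 5/4, so LU:UE = t:(1−t) = 5/4:-1/4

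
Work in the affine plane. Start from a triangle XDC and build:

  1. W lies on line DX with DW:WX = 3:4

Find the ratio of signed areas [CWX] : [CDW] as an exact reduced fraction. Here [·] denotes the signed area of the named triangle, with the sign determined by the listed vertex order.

Assign X = (0, 0), D = (1, 0), C = (0, 1) — the answer is frame-independent, so this choice is without loss of generality.
1. W lies on line DX with DW:WX = 3:4 ⇒ W = (4/7, 0)
2·[CWX] = -4/7, 2·[CDW] = -3/7
[CWX]:[CDW] = -4/7:-3/7 = 4/3

[CWX]:[CDW] = 4/3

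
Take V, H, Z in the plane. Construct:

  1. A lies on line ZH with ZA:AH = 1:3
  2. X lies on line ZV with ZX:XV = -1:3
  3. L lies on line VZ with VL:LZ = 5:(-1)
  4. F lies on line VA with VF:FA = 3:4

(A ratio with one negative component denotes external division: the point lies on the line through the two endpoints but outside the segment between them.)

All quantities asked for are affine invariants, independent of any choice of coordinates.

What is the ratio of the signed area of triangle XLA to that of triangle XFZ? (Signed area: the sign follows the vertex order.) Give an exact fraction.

Choose coordinates V = (0, 0), H = (1, 0), Z = (0, 1).
1. A lies on line ZH with ZA:AH = 1:3 ⇒ A = (1/4, 3/4)
2. X lies on line ZV with ZX:XV = -1:3 ⇒ X = (0, 3/2)
3. L lies on line VZ with VL:LZ = 5:(-1) ⇒ L = (0, 5/4)
4. F lies on line VA with VF:FA = 3:4 ⇒ F = (3/28, 9/28)
2·[XLA] = 1/16, 2·[XFZ] = -3/56
[XLA]:[XFZ] = 1/16:-3/56 = -7/6

[XLA]:[XFZ] = -7/6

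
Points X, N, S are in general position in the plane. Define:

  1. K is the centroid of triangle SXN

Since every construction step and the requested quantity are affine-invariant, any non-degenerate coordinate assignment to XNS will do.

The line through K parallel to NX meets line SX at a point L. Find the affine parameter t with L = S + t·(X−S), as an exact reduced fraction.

Choose coordinates X = (0, 0), N = (1, 0), S = (0, 1).
1. K is the centroid of triangle SXN ⇒ K = (1/3, 1/3)
through K parallel to NX: direction (-1, 0); meets SX at L = (0, 1/3)
L = S + t·(X−S) with t = 2/3

t = 2/3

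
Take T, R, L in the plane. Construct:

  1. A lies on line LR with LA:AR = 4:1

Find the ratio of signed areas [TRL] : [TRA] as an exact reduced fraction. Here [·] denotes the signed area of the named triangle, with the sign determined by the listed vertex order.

[TRL]:[TRA] = 5

Set T = (0, 0), R = (1, 0), L = (0, 1); any affine frame gives the same invariant.
1. A lies on line LR with LA:AR = 4:1 ⇒ A = (4/5, 1/5)
2·[TRL] = 1, 2·[TRA] = 1/5
[TRL]:[TRA] = 1:1/5 = 5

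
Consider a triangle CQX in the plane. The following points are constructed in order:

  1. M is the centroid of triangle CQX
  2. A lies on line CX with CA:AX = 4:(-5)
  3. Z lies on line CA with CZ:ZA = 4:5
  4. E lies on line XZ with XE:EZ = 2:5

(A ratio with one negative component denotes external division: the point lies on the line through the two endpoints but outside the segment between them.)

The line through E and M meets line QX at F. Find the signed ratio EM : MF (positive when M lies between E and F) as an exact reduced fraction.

EM:MF = 29/21

Choose coordinates C = (0, 0), Q = (1, 0), X = (0, 1).
1. M is the centroid of triangle CQX ⇒ M = (1/3, 1/3)
2. A lies on line CX with CA:AX = 4:(-5) ⇒ A = (0, -4)
3. Z lies on line CA with CZ:ZA = 4:5 ⇒ Z = (0, -16/9)
4. E lies on line XZ with XE:EZ = 2:5 ⇒ E = (0, 13/63)
line EM meets QX at F = (50/87, 37/87)
M = E + t·(F−E) with t = 29/50, so EM:MF = 29/50:21/50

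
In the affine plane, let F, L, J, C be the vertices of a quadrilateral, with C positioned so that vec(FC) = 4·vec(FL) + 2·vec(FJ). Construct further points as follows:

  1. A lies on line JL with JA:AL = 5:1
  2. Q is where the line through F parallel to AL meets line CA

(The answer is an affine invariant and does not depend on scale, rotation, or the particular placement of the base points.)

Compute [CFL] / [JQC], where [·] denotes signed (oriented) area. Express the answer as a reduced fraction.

[CFL]:[JQC] = 2/5

Set F = (0, 0), L = (1, 0), J = (0, 1), C = (4, 2); any affine frame gives the same invariant.
1. A lies on line JL with JA:AL = 5:1 ⇒ A = (5/6, 1/6)
2. Q is where the line through F parallel to AL meets line CA ⇒ Q = (1/5, -1/5)
2·[CFL] = 2, 2·[JQC] = 5
[CFL]:[JQC] = 2:5 = 2/5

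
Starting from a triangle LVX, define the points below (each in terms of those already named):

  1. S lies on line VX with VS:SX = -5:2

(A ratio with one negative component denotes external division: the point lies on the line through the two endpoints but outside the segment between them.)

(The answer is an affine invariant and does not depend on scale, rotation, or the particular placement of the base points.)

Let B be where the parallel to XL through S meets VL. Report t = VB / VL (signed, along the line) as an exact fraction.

t = 5/3

Assign L = (0, 0), V = (1, 0), X = (0, 1) — the answer is frame-independent, so this choice is without loss of generality.
1. S lies on line VX with VS:SX = -5:2 ⇒ S = (-2/3, 5/3)
through S parallel to XL: direction (0, -1); meets VL at B = (-2/3, 0)
B = V + t·(L−V) with t = 5/3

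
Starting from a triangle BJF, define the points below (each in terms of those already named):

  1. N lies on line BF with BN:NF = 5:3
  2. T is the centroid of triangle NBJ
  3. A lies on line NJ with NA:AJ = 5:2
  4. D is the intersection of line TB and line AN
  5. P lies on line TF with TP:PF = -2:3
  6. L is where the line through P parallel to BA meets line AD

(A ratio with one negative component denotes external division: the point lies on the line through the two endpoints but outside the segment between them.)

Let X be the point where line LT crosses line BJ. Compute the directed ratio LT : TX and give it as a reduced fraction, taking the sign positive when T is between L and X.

LT:TX = -40/7

Work in coordinates with B = (0, 0), J = (1, 0), F = (0, 1).
1. N lies on line BF with BN:NF = 5:3 ⇒ N = (0, 5/8)
2. T is the centroid of triangle NBJ ⇒ T = (1/3, 5/24)
3. A lies on line NJ with NA:AJ = 5:2 ⇒ A = (5/7, 5/28)
4. D is the intersection of line TB and line AN ⇒ D = (1/2, 5/16)
5. P lies on line TF with TP:PF = -2:3 ⇒ P = (1, -11/8)
6. L is where the line through P parallel to BA meets line AD ⇒ L = (18/7, -55/56)
line LT meets BJ at X = (29/40, 0)
T = L + t·(X−L) with t = 40/33, so LT:TX = 40/33:-7/33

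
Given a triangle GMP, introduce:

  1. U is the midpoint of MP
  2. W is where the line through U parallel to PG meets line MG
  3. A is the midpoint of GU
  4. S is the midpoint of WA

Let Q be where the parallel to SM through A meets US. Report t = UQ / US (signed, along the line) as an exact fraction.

Work in coordinates with G = (0, 0), M = (1, 0), P = (0, 1).
1. U is the midpoint of MP ⇒ U = (1/2, 1/2)
2. W is where the line through U parallel to PG meets line MG ⇒ W = (1/2, 0)
3. A is the midpoint of GU ⇒ A = (1/4, 1/4)
4. S is the midpoint of WA ⇒ S = (3/8, 1/8)
through A parallel to SM: direction (5/8, -1/8); meets US at Q = (13/32, 7/32)
Q = U + t·(S−U) with t = 3/4

t = 3/4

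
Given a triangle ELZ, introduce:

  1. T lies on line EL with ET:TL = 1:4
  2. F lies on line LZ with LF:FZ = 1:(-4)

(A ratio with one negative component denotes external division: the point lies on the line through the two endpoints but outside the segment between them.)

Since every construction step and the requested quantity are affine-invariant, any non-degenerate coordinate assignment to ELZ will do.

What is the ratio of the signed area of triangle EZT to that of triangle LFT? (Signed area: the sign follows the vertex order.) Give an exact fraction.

[EZT]:[LFT] = 3/4

Set E = (0, 0), L = (1, 0), Z = (0, 1); any affine frame gives the same invariant.
1. T lies on line EL with ET:TL = 1:4 ⇒ T = (1/5, 0)
2. F lies on line LZ with LF:FZ = 1:(-4) ⇒ F = (4/3, -1/3)
2·[EZT] = -1/5, 2·[LFT] = -4/15
[EZT]:[LFT] = -1/5:-4/15 = 3/4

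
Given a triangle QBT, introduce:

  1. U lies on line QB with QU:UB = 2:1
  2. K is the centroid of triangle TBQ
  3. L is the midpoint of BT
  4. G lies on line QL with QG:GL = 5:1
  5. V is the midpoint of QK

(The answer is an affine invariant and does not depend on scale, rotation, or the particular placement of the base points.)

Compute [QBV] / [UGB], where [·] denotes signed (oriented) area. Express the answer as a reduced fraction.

[QBV]:[UGB] = -6/5

Set Q = (0, 0), B = (1, 0), T = (0, 1); any affine frame gives the same invariant.
1. U lies on line QB with QU:UB = 2:1 ⇒ U = (2/3, 0)
2. K is the centroid of triangle TBQ ⇒ K = (1/3, 1/3)
3. L is the midpoint of BT ⇒ L = (1/2, 1/2)
4. G lies on line QL with QG:GL = 5:1 ⇒ G = (5/12, 5/12)
5. V is the midpoint of QK ⇒ V = (1/6, 1/6)
2·[QBV] = 1/6, 2·[UGB] = -5/36
[QBV]:[UGB] = 1/6:-5/36 = -6/5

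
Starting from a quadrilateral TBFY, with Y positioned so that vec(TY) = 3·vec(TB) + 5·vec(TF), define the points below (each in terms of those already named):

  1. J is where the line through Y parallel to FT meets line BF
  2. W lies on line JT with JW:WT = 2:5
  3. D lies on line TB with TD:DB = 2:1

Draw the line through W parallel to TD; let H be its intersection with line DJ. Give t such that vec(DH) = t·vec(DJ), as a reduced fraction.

t = 5/7

Work in coordinates with T = (0, 0), B = (1, 0), F = (0, 1), Y = (3, 5).
1. J is where the line through Y parallel to FT meets line BF ⇒ J = (3, -2)
2. W lies on line JT with JW:WT = 2:5 ⇒ W = (15/7, -10/7)
3. D lies on line TB with TD:DB = 2:1 ⇒ D = (2/3, 0)
through W parallel to TD: direction (2/3, 0); meets DJ at H = (7/3, -10/7)
H = D + t·(J−D) with t = 5/7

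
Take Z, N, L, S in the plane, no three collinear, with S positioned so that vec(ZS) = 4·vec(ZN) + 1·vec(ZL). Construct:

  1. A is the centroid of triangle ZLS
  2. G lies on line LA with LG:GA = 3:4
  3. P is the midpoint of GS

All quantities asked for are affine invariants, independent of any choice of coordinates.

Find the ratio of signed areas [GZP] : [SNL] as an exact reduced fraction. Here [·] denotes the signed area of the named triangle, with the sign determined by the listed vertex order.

[GZP]:[SNL] = -5/14

Set Z = (0, 0), N = (1, 0), L = (0, 1), S = (4, 1); any affine frame gives the same invariant.
1. A is the centroid of triangle ZLS ⇒ A = (4/3, 2/3)
2. G lies on line LA with LG:GA = 3:4 ⇒ G = (4/7, 6/7)
3. P is the midpoint of GS ⇒ P = (16/7, 13/14)
2·[GZP] = 10/7, 2·[SNL] = -4
[GZP]:[SNL] = 10/7:-4 = -5/14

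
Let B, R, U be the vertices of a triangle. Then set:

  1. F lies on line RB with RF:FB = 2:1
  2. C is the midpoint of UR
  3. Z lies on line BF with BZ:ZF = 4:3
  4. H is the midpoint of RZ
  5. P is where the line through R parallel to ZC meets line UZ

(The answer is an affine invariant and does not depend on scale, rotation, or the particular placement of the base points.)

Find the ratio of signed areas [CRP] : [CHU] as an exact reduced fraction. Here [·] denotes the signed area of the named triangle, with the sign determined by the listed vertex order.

[CRP]:[CHU] = 4

Work in coordinates with B = (0, 0), R = (1, 0), U = (0, 1).
1. F lies on line RB with RF:FB = 2:1 ⇒ F = (1/3, 0)
2. C is the midpoint of UR ⇒ C = (1/2, 1/2)
3. Z lies on line BF with BZ:ZF = 4:3 ⇒ Z = (4/21, 0)
4. H is the midpoint of RZ ⇒ H = (25/42, 0)
5. P is where the line through R parallel to ZC meets line UZ ⇒ P = (8/21, -1)
2·[CRP] = -17/21, 2·[CHU] = -17/84
[CRP]:[CHU] = -17/21:-17/84 = 4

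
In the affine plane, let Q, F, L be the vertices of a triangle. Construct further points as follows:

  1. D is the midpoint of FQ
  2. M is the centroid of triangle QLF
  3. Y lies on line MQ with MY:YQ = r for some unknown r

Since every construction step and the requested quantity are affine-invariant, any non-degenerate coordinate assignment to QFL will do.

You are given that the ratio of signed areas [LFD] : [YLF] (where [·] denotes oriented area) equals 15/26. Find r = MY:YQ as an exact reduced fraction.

r = 4

Set Q = (0, 0), F = (1, 0), L = (0, 1); any affine frame gives the same invariant.
1. D is the midpoint of FQ ⇒ D = (1/2, 0)
2. M is the centroid of triangle QLF ⇒ M = (1/3, 1/3)
3. With MY:YQ = r, write λ = r/(r+1) so Y = M + λ·(Q−M); Y is affine-linear in λ
Every point depending on Y is an affine combination of Y and λ-independent points, so each such coordinate is linear in λ; the λ² term in each signed area is a multiple of (Q−M)×(Q−M) = 0, so 2·[LFD] and 2·[YLF] are each linear in λ. Evaluating at λ=0 and λ=1:
  2·[LFD] = -1/2,   2·[YLF] = -2/3·λ − 1/3
So [LFD]:[YLF] = (-1/2) / (-2/3·λ − 1/3). Setting this equal to 15/26:
  -1/2 = 15/26·(-2/3·λ − 1/3)  ⇒  λ = 4/5
Then r = λ/(1−λ) = (4/5)/(1/5) = 4. Check: with r = 4, Y = (1/15, 1/15) and [LFD]:[YLF] = 15/26 as required.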